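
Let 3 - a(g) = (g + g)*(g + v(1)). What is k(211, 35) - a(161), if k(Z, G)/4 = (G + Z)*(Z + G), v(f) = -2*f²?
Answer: 293259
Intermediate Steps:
k(Z, G) = 4*(G + Z)² (k(Z, G) = 4*((G + Z)*(Z + G)) = 4*((G + Z)*(G + Z)) = 4*(G + Z)²)
a(g) = 3 - 2*g*(-2 + g) (a(g) = 3 - (g + g)*(g - 2*1²) = 3 - 2*g*(g - 2*1) = 3 - 2*g*(g - 2) = 3 - 2*g*(-2 + g))
k(211, 35) - a(161) = 4*(35 + 211)² - (3 - 2*161² + 4*161) = 4*246² - (3 - 2*25921 + 644) = 4*60516 - (3 - 51842 + 644) = 242064 - 1*(-51195) = 242064 + 51195 = 293259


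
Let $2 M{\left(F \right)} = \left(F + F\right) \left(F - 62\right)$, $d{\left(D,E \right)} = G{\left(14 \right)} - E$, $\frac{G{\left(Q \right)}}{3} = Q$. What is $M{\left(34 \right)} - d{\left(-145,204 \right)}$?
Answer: $-790$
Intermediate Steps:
$G{\left(Q \right)} = 3 Q$
$d{\left(D,E \right)} = 42 - E$ ($d{\left(D,E \right)} = 3 \cdot 14 - E = 42 - E$)
$M{\left(F \right)} = F \left(-62 + F\right)$ ($M{\left(F \right)} = \frac{\left(F + F\right) \left(F - 62\right)}{2} = \frac{2 F \left(-62 + F\right)}{2} = F \left(-62 + F\right)$)
$M{\left(34 \right)} - d{\left(-145,204 \right)} = 34 \left(-62 + 34\right) - \left(42 - 204\right) = 34 \left(-28\right) - \left(42 - 204\right) = -952 - -162 = -952 + 162 = -790$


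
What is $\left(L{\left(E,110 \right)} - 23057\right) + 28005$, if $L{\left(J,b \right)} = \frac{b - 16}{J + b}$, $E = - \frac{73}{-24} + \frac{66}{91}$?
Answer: $\frac{1229620012}{248467} \approx 4948.8$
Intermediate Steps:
$E = \frac{8227}{2184}$ ($E = \left(-73\right) \left(- \frac{1}{24}\right) + 66 \cdot \frac{1}{91} = \frac{73}{24} + \frac{66}{91} = \frac{8227}{2184} \approx 3.7669$)
$L{\left(J,b \right)} = \frac{-16 + b}{J + b}$
$\left(L{\left(E,110 \right)} - 23057\right) + 28005 = \left(\frac{-16 + 110}{\frac{8227}{2184} + 110} - 23057\right) + 28005 = \left(\frac{1}{\frac{248467}{2184}} \cdot 94 - 23057\right) + 28005 = \left(\frac{2184}{248467} \cdot 94 - 23057\right) + 28005 = \left(\frac{205296}{248467} - 23057\right) + 28005 = - \frac{5728698323}{248467} + 28005 = \frac{1229620012}{248467}$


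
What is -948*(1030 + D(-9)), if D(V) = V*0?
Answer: -976440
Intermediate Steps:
D(V) = 0
-948*(1030 + D(-9)) = -948*(1030 + 0) = -948*1030 = -976440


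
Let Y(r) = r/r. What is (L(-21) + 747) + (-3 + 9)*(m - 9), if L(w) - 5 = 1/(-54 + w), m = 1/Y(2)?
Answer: 52799/75 ≈ 703.99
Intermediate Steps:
Y(r) = 1
m = 1 (m = 1/1 = 1)
L(w) = 5 + 1/(-54 + w)
(L(-21) + 747) + (-3 + 9)*(m - 9) = ((-269 + 5*(-21))/(-54 - 21) + 747) + (-3 + 9)*(1 - 9) = ((-269 - 105)/(-75) + 747) + 6*(-8) = (-1/75*(-374) + 747) - 48 = (374/75 + 747) - 48 = 56399/75 - 48 = 52799/75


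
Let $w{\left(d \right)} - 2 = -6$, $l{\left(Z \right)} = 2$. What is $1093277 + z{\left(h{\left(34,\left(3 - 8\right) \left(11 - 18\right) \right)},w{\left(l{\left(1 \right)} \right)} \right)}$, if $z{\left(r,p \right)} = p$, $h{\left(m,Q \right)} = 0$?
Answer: $1093273$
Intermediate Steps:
$w{\left(d \right)} = -4$ ($w{\left(d \right)} = 2 - 6 = -4$)
$1093277 + z{\left(h{\left(34,\left(3 - 8\right) \left(11 - 18\right) \right)},w{\left(l{\left(1 \right)} \right)} \right)} = 1093277 - 4 = 1093273$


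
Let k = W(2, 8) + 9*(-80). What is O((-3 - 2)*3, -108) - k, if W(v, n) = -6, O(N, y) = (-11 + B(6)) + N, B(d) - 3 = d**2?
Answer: 739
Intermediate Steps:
B(d) = 3 + d**2
O(N, y) = 28 + N (O(N, y) = (-11 + (3 + 6**2)) + N = (-11 + (3 + 36)) + N = (-11 + 39) + N = 28 + N)
k = -726 (k = -6 + 9*(-80) = -6 - 720 = -726)
O((-3 - 2)*3, -108) - k = (28 + (-3 - 2)*3) - 1*(-726) = (28 - 5*3) + 726 = (28 - 15) + 726 = 13 + 726 = 739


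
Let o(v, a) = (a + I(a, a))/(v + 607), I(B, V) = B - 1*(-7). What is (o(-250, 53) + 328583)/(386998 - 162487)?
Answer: 117304244/80150427 ≈ 1.4636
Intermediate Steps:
I(B, V) = 7 + B (I(B, V) = B + 7 = 7 + B)
o(v, a) = (7 + 2*a)/(607 + v) (o(v, a) = (a + (7 + a))/(v + 607) = (7 + 2*a)/(607 + v))
(o(-250, 53) + 328583)/(386998 - 162487) = ((7 + 2*53)/(607 - 250) + 328583)/(386998 - 162487) = ((7 + 106)/357 + 328583)/224511 = ((1/357)*113 + 328583)*(1/224511) = (113/357 + 328583)*(1/224511) = (117304244/357)*(1/224511) = 117304244/80150427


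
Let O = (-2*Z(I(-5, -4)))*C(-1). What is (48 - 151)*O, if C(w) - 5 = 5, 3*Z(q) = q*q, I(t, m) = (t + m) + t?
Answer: 403760/3 ≈ 1.3459e+5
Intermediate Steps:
I(t, m) = m + 2*t (I(t, m) = (m + t) + t = m + 2*t)
Z(q) = q²/3 (Z(q) = (q*q)/3 = q²/3)
C(w) = 10 (C(w) = 5 + 5 = 10)
O = -3920/3 (O = -2*(-4 + 2*(-5))²/3*10 = -2*(-4 - 10)²/3*10 = -2*(-14)²/3*10 = -2*196/3*10 = -392/3*10 = -3920/3 ≈ -1306.7)
(48 - 151)*O = (48 - 151)*(-3920/3) = -103*(-3920/3) = 403760/3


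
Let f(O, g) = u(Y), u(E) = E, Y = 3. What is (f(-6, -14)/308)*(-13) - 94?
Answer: -28991/308 ≈ -94.127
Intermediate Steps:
f(O, g) = 3
(f(-6, -14)/308)*(-13) - 94 = (3/308)*(-13) - 94 = -39/308 - 94 = -28991/308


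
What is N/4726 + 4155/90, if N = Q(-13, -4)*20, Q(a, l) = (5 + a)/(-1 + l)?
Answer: 654647/14178 ≈ 46.173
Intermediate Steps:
Q(a, l) = (5 + a)/(-1 + l)
N = 32 (N = ((5 - 13)/(-1 - 4))*20 = (-8/(-5))*20 = -1/5*(-8)*20 = (8/5)*20 = 32)
N/4726 + 4155/90 = 32/4726 + 4155/90 = 32*(1/4726) + 4155*(1/90) = 16/2363 + 277/6 = 654647/14178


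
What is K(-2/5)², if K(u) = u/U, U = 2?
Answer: 1/25 ≈ 0.040000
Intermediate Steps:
K(u) = u/2
K(-2/5)² = ((-2/5)/2)² = ((-2*⅕)/2)² = ((½)*(-⅖))² = (-⅕)² = 1/25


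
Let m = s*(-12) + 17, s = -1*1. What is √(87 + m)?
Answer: 2*√29 ≈ 10.770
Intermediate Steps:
s = -1
m = 29 (m = -1*(-12) + 17 = 12 + 17 = 29)
√(87 + m) = √(87 + 29) = √116 = 2*√29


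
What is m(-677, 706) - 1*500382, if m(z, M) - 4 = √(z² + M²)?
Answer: -500378 + √956765 ≈ -4.9940e+5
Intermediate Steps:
m(z, M) = 4 + √(M² + z²) (m(z, M) = 4 + √(z² + M²) = 4 + √(M² + z²))
m(-677, 706) - 1*500382 = (4 + √(706² + (-677)²)) - 1*500382 = (4 + √(498436 + 458329)) - 500382 = (4 + √956765) - 500382 = -500378 + √956765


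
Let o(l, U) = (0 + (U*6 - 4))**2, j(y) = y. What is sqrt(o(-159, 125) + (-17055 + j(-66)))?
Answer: sqrt(539395) ≈ 734.44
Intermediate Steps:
o(l, U) = (-4 + 6*U)**2 (o(l, U) = (0 + (6*U - 4))**2 = (0 + (-4 + 6*U))**2 = (-4 + 6*U)**2)
sqrt(o(-159, 125) + (-17055 + j(-66))) = sqrt(4*(-2 + 3*125)**2 + (-17055 - 66)) = sqrt(4*(-2 + 375)**2 - 17121) = sqrt(4*373**2 - 17121) = sqrt(4*139129 - 17121) = sqrt(556516 - 17121) = sqrt(539395)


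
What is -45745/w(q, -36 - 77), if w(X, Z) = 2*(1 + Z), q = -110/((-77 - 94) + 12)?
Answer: 6535/32 ≈ 204.22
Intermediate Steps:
q = 110/159 (q = -110/(-171 + 12) = -110/(-159) = -110*(-1/159) = 110/159 ≈ 0.69182)
w(X, Z) = 2 + 2*Z
-45745/w(q, -36 - 77) = -45745/(2 + 2*(-36 - 77)) = -45745/(2 + 2*(-113)) = -45745/(2 - 226) = -45745/(-224) = -45745*(-1/224) = 6535/32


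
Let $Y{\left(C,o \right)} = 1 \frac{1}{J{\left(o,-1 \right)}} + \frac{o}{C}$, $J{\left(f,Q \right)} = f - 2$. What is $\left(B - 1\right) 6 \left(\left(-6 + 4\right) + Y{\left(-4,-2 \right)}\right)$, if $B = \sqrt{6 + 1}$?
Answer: $\frac{21}{2} - \frac{21 \sqrt{7}}{2} \approx -17.28$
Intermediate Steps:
$J{\left(f,Q \right)} = -2 + f$ ($J{\left(f,Q \right)} = f - 2 = -2 + f$)
$B = \sqrt{7} \approx 2.6458$
$Y{\left(C,o \right)} = \frac{1}{-2 + o} + \frac{o}{C}$ ($Y{\left(C,o \right)} = 1 \frac{1}{-2 + o} + \frac{o}{C} = \frac{1}{-2 + o} + \frac{o}{C}$)
$\left(B - 1\right) 6 \left(\left(-6 + 4\right) + Y{\left(-4,-2 \right)}\right) = \left(\sqrt{7} - 1\right) 6 \left(\left(-6 + 4\right) + \frac{-4 - 2 \left(-2 - 2\right)}{\left(-4\right) \left(-2 - 2\right)}\right) = \left(-1 + \sqrt{7}\right) 6 \left(-2 - \frac{-4 - -8}{4 \left(-4\right)}\right) = \left(-6 + 6 \sqrt{7}\right) \left(-2 - - \frac{-4 + 8}{16}\right) = \left(-6 + 6 \sqrt{7}\right) \left(-2 - \left(- \frac{1}{16}\right) 4\right) = \left(-6 + 6 \sqrt{7}\right) \left(-2 + \frac{1}{4}\right) = \left(-6 + 6 \sqrt{7}\right) \left(- \frac{7}{4}\right) = \frac{21}{2} - \frac{21 \sqrt{7}}{2}$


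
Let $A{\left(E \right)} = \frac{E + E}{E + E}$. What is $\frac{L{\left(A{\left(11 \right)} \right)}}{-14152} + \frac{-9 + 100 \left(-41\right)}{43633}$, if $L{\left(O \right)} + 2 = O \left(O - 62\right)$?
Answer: $- \frac{55401689}{617494216} \approx -0.08972$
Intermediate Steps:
$A{\left(E \right)} = 1$ ($A{\left(E \right)} = \frac{2 E}{2 E} = 2 E \frac{1}{2 E} = 1$)
$L{\left(O \right)} = -2 + O \left(-62 + O\right)$ ($L{\left(O \right)} = -2 + O \left(O - 62\right) = -2 + O \left(-62 + O\right)$)
$\frac{L{\left(A{\left(11 \right)} \right)}}{-14152} + \frac{-9 + 100 \left(-41\right)}{43633} = \frac{-2 + 1^{2} - 62}{-14152} + \frac{-9 + 100 \left(-41\right)}{43633} = \left(-2 + 1 - 62\right) \left(- \frac{1}{14152}\right) + \left(-9 - 4100\right) \frac{1}{43633} = \left(-63\right) \left(- \frac{1}{14152}\right) - \frac{4109}{43633} = \frac{63}{14152} - \frac{4109}{43633} = - \frac{55401689}{617494216}$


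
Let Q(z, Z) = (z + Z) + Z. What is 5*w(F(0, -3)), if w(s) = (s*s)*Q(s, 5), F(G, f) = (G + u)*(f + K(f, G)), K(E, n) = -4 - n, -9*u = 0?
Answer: 0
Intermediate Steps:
u = 0 (u = -⅑*0 = 0)
Q(z, Z) = z + 2*Z (Q(z, Z) = (Z + z) + Z = z + 2*Z)
F(G, f) = G*(-4 + f - G) (F(G, f) = (G + 0)*(f + (-4 - G)) = G*(-4 + f - G))
w(s) = s²*(10 + s) (w(s) = (s*s)*(s + 2*5) = s²*(s + 10) = s²*(10 + s))
5*w(F(0, -3)) = 5*((0*(-4 - 3 - 1*0))²*(10 + 0*(-4 - 3 - 1*0))) = 5*((0*(-4 - 3 + 0))²*(10 + 0*(-4 - 3 + 0))) = 5*((0*(-7))²*(10 + 0*(-7))) = 5*(0²*(10 + 0)) = 5*(0*10) = 5*0 = 0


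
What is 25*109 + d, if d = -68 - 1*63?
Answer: 2594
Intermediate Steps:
d = -131 (d = -68 - 63 = -131)
25*109 + d = 25*109 - 131 = 2725 - 131 = 2594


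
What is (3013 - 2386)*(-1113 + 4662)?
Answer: 2225223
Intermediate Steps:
(3013 - 2386)*(-1113 + 4662) = 627*3549 = 2225223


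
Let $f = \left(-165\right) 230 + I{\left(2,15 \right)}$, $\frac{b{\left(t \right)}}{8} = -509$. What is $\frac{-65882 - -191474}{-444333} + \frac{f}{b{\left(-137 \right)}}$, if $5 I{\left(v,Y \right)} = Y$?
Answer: $\frac{5449897909}{603107992} \approx 9.0363$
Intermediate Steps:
$b{\left(t \right)} = -4072$ ($b{\left(t \right)} = 8 \left(-509\right) = -4072$)
$I{\left(v,Y \right)} = \frac{Y}{5}$
$f = -37947$ ($f = \left(-165\right) 230 + \frac{1}{5} \cdot 15 = -37950 + 3 = -37947$)
$\frac{-65882 - -191474}{-444333} + \frac{f}{b{\left(-137 \right)}} = \frac{-65882 - -191474}{-444333} - \frac{37947}{-4072} = \left(-65882 + 191474\right) \left(- \frac{1}{444333}\right) - - \frac{37947}{4072} = 125592 \left(- \frac{1}{444333}\right) + \frac{37947}{4072} = - \frac{41864}{148111} + \frac{37947}{4072} = \frac{5449897909}{603107992}$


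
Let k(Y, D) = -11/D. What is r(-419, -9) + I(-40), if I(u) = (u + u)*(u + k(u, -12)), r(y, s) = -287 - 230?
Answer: 7829/3 ≈ 2609.7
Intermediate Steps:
r(y, s) = -517
I(u) = 2*u*(11/12 + u) (I(u) = (u + u)*(u - 11/(-12)) = (2*u)*(u - 11*(-1/12)) = (2*u)*(u + 11/12) = (2*u)*(11/12 + u) = 2*u*(11/12 + u))
r(-419, -9) + I(-40) = -517 + (⅙)*(-40)*(11 + 12*(-40)) = -517 + (⅙)*(-40)*(11 - 480) = -517 + (⅙)*(-40)*(-469) = -517 + 9380/3 = 7829/3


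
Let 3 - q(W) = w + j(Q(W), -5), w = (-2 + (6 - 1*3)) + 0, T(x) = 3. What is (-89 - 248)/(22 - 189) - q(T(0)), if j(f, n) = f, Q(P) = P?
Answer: 504/167 ≈ 3.0180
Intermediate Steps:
w = 1 (w = (-2 + (6 - 3)) + 0 = (-2 + 3) + 0 = 1 + 0 = 1)
q(W) = 2 - W (q(W) = 3 - (1 + W) = 3 + (-1 - W) = 2 - W)
(-89 - 248)/(22 - 189) - q(T(0)) = (-89 - 248)/(22 - 189) - (2 - 1*3) = -337/(-167) - (2 - 3) = -337*(-1/167) - 1*(-1) = 337/167 + 1 = 504/167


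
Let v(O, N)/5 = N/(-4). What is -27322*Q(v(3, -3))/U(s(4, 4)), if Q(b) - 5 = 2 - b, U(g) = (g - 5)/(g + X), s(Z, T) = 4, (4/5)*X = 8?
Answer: 1243151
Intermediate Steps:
X = 10 (X = (5/4)*8 = 10)
v(O, N) = -5*N/4 (v(O, N) = 5*(N/(-4)) = 5*(N*(-1/4)) = 5*(-N/4) = -5*N/4)
U(g) = (-5 + g)/(10 + g) (U(g) = (g - 5)/(g + 10) = (-5 + g)/(10 + g))
Q(b) = 7 - b (Q(b) = 5 + (2 - b) = 7 - b)
-27322*Q(v(3, -3))/U(s(4, 4)) = -27322*(7 - (-5)*(-3)/4)/((-5 + 4)/(10 + 4)) = -27322*(7 - 1*15/4)/(-1/14) = -27322*(7 - 15/4)/((1/14)*(-1)) = -177593/(2*(-1/14)) = -177593*(-14)/2 = -27322*(-91/2) = 1243151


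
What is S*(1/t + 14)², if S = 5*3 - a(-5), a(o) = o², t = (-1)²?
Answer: -2250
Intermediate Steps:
t = 1
S = -10 (S = 5*3 - 1*(-5)² = 15 - 1*25 = 15 - 25 = -10)
S*(1/t + 14)² = -10*(1/1 + 14)² = -10*(1 + 14)² = -10*15² = -10*225 = -2250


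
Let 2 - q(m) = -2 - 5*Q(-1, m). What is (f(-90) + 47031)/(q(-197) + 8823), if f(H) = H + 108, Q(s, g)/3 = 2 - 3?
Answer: 47049/8812 ≈ 5.3392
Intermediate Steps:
Q(s, g) = -3 (Q(s, g) = 3*(2 - 3) = 3*(-1) = -3)
f(H) = 108 + H
q(m) = -11 (q(m) = 2 - (-2 - 5*(-3)) = 2 - (-2 + 15) = 2 - 1*13 = 2 - 13 = -11)
(f(-90) + 47031)/(q(-197) + 8823) = ((108 - 90) + 47031)/(-11 + 8823) = (18 + 47031)/8812 = 47049*(1/8812) = 47049/8812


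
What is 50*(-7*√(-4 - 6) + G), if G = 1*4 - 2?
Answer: 100 - 350*I*√10 ≈ 100.0 - 1106.8*I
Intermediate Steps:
G = 2 (G = 4 - 2 = 2)
50*(-7*√(-4 - 6) + G) = 50*(-7*√(-4 - 6) + 2) = 50*(-7*I*√10 + 2) = 50*(2 - 7*I*√10) = 100 - 350*I*√10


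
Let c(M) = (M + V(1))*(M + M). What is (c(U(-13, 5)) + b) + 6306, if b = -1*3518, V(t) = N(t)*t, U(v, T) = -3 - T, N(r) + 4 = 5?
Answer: 2900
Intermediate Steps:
N(r) = 1 (N(r) = -4 + 5 = 1)
V(t) = t (V(t) = 1*t = t)
c(M) = 2*M*(1 + M) (c(M) = (M + 1)*(M + M) = (1 + M)*(2*M) = 2*M*(1 + M))
b = -3518
(c(U(-13, 5)) + b) + 6306 = (2*(-3 - 1*5)*(1 + (-3 - 1*5)) - 3518) + 6306 = (2*(-3 - 5)*(1 + (-3 - 5)) - 3518) + 6306 = (2*(-8)*(1 - 8) - 3518) + 6306 = (2*(-8)*(-7) - 3518) + 6306 = (112 - 3518) + 6306 = -3406 + 6306 = 2900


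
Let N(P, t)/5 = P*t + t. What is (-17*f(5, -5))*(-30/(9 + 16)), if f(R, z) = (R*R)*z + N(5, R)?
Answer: 510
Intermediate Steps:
N(P, t) = 5*t + 5*P*t (N(P, t) = 5*(P*t + t) = 5*(t + P*t) = 5*t + 5*P*t)
f(R, z) = 30*R + z*R**2 (f(R, z) = (R*R)*z + 5*R*(1 + 5) = R**2*z + 5*R*6 = z*R**2 + 30*R = 30*R + z*R**2)
(-17*f(5, -5))*(-30/(9 + 16)) = (-85*(30 + 5*(-5)))*(-30/(9 + 16)) = (-85*(30 - 25))*(-30/25) = (-85*5)*(-30*1/25) = -17*25*(-6/5) = -425*(-6/5) = 510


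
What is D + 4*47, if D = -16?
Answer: 172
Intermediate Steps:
D + 4*47 = -16 + 4*47 = -16 + 188 = 172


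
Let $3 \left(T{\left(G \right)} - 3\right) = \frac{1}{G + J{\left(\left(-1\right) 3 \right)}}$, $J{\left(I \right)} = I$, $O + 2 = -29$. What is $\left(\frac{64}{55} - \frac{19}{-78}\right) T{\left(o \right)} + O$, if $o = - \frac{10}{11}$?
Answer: $- \frac{7442899}{276705} \approx -26.898$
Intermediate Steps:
$O = -31$ ($O = -2 - 29 = -31$)
$o = - \frac{10}{11}$ ($o = \left(-10\right) \frac{1}{11} = - \frac{10}{11} \approx -0.90909$)
$T{\left(G \right)} = 3 + \frac{1}{3 \left(-3 + G\right)}$ ($T{\left(G \right)} = 3 + \frac{1}{3 \left(G - 3\right)} = 3 + \frac{1}{3 \left(-3 + G\right)}$)
$\left(\frac{64}{55} - \frac{19}{-78}\right) T{\left(o \right)} + O = \left(\frac{64}{55} - \frac{19}{-78}\right) \frac{-26 + 9 \left(- \frac{10}{11}\right)}{3 \left(-3 - \frac{10}{11}\right)} - 31 = \left(64 \cdot \frac{1}{55} - - \frac{19}{78}\right) \frac{-26 - \frac{90}{11}}{3 \left(- \frac{43}{11}\right)} - 31 = \left(\frac{64}{55} + \frac{19}{78}\right) \frac{1}{3} \left(- \frac{11}{43}\right) \left(- \frac{376}{11}\right) - 31 = \frac{6037}{4290} \cdot \frac{376}{129} - 31 = \frac{1134956}{276705} - 31 = - \frac{7442899}{276705}$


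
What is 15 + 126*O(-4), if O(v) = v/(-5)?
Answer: 579/5 ≈ 115.80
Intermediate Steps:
O(v) = -v/5 (O(v) = v*(-⅕) = -v/5)
15 + 126*O(-4) = 15 + 126*(-⅕*(-4)) = 15 + 126*(⅘) = 15 + 504/5 = 579/5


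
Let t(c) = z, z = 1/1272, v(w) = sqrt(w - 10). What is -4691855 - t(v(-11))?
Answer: -5968039561/1272 ≈ -4.6919e+6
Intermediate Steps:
v(w) = sqrt(-10 + w)
z = 1/1272 ≈ 0.00078616
t(c) = 1/1272
-4691855 - t(v(-11)) = -4691855 - 1*1/1272 = -4691855 - 1/1272 = -5968039561/1272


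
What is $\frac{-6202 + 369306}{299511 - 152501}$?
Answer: $\frac{181552}{73505} \approx 2.4699$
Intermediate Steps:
$\frac{-6202 + 369306}{299511 - 152501} = \frac{363104}{147010} = 363104 \cdot \frac{1}{147010} = \frac{181552}{73505}$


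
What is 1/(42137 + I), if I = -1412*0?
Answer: 1/42137 ≈ 2.3732e-5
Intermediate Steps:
I = 0
1/(42137 + I) = 1/(42137 + 0) = 1/42137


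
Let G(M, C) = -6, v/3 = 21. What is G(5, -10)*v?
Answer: -378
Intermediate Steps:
v = 63 (v = 3*21 = 63)
G(5, -10)*v = -6*63 = -378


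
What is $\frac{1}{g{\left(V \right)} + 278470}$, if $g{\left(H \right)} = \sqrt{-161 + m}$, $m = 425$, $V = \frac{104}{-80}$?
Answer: $\frac{139235}{38772770318} - \frac{\sqrt{66}}{38772770318} \approx 3.5908 \cdot 10^{-6}$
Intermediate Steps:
$V = - \frac{13}{10}$ ($V = 104 \left(- \frac{1}{80}\right) = - \frac{13}{10} \approx -1.3$)
$g{\left(H \right)} = 2 \sqrt{66}$ ($g{\left(H \right)} = \sqrt{-161 + 425} = \sqrt{264} = 2 \sqrt{66}$)
$\frac{1}{g{\left(V \right)} + 278470} = \frac{1}{2 \sqrt{66} + 278470} = \frac{1}{278470 + 2 \sqrt{66}}$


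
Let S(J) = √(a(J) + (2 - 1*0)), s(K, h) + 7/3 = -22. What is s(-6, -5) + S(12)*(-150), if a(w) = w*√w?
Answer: -73/3 - 150*√(2 + 24*√3) ≈ -1014.4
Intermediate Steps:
s(K, h) = -73/3 (s(K, h) = -7/3 - 22 = -73/3)
a(w) = w^(3/2)
S(J) = √(2 + J^(3/2)) (S(J) = √(J^(3/2) + (2 - 1*0)) = √(J^(3/2) + (2 + 0)) = √(J^(3/2) + 2) = √(2 + J^(3/2)))
s(-6, -5) + S(12)*(-150) = -73/3 + √(2 + 12^(3/2))*(-150) = -73/3 + √(2 + 24*√3)*(-150) = -73/3 - 150*√(2 + 24*√3)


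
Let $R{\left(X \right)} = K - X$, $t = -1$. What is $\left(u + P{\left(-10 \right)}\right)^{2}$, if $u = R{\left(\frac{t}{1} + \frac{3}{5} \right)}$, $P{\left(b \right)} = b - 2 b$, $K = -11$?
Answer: $\frac{9}{25} \approx 0.36$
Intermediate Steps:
$P{\left(b \right)} = - b$
$R{\left(X \right)} = -11 - X$
$u = - \frac{53}{5}$ ($u = -11 - \left(- 1^{-1} + \frac{3}{5}\right) = -11 - \left(\left(-1\right) 1 + 3 \cdot \frac{1}{5}\right) = -11 - \left(-1 + \frac{3}{5}\right) = -11 - - \frac{2}{5} = -11 + \frac{2}{5} = - \frac{53}{5} \approx -10.6$)
$\left(u + P{\left(-10 \right)}\right)^{2} = \left(- \frac{53}{5} - -10\right)^{2} = \left(- \frac{53}{5} + 10\right)^{2} = \left(- \frac{3}{5}\right)^{2} = \frac{9}{25}$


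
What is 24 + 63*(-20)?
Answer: -1236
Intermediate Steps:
24 + 63*(-20) = 24 - 1260 = -1236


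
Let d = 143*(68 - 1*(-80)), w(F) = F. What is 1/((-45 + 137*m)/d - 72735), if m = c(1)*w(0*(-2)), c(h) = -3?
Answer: -21164/1539363585 ≈ -1.3749e-5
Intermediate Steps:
m = 0 (m = -0*(-2) = -3*0 = 0)
d = 21164 (d = 143*(68 + 80) = 143*148 = 21164)
1/((-45 + 137*m)/d - 72735) = 1/((-45 + 137*0)/21164 - 72735) = 1/((-45 + 0)*(1/21164) - 72735) = 1/(-45*1/21164 - 72735) = 1/(-45/21164 - 72735) = 1/(-1539363585/21164) = -21164/1539363585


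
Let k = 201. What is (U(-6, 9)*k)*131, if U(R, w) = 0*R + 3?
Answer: 78993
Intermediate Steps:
U(R, w) = 3 (U(R, w) = 0 + 3 = 3)
(U(-6, 9)*k)*131 = (3*201)*131 = 603*131 = 78993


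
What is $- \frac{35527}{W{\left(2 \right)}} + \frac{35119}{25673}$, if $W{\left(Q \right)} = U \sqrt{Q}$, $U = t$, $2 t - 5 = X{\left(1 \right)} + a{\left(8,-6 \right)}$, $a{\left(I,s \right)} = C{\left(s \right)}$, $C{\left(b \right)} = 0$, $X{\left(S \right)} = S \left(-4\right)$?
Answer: $\frac{35119}{25673} - 35527 \sqrt{2} \approx -50241.0$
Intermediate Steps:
$X{\left(S \right)} = - 4 S$
$a{\left(I,s \right)} = 0$
$t = \frac{1}{2}$ ($t = \frac{5}{2} + \frac{\left(-4\right) 1 + 0}{2} = \frac{5}{2} + \frac{-4 + 0}{2} = \frac{5}{2} + \frac{1}{2} \left(-4\right) = \frac{5}{2} - 2 = \frac{1}{2} \approx 0.5$)
$U = \frac{1}{2} \approx 0.5$
$W{\left(Q \right)} = \frac{\sqrt{Q}}{2}$
$- \frac{35527}{W{\left(2 \right)}} + \frac{35119}{25673} = - \frac{35527}{\frac{1}{2} \sqrt{2}} + \frac{35119}{25673} = - 35527 \sqrt{2} + 35119 \cdot \frac{1}{25673} = - 35527 \sqrt{2} + \frac{35119}{25673} = \frac{35119}{25673} - 35527 \sqrt{2}$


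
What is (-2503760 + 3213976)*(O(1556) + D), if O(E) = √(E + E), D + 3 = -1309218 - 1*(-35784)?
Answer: -904415332392 + 1420432*√778 ≈ -9.0438e+11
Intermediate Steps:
D = -1273437 (D = -3 + (-1309218 - 1*(-35784)) = -3 + (-1309218 + 35784) = -3 - 1273434 = -1273437)
O(E) = √2*√E (O(E) = √(2*E) = √2*√E)
(-2503760 + 3213976)*(O(1556) + D) = (-2503760 + 3213976)*(√2*√1556 - 1273437) = 710216*(√2*(2*√389) - 1273437) = 710216*(2*√778 - 1273437) = 710216*(-1273437 + 2*√778) = -904415332392 + 1420432*√778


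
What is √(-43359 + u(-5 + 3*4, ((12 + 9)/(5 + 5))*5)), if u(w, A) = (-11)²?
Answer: I*√43238 ≈ 207.94*I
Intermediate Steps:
u(w, A) = 121
√(-43359 + u(-5 + 3*4, ((12 + 9)/(5 + 5))*5)) = √(-43359 + 121) = √(-43238) = I*√43238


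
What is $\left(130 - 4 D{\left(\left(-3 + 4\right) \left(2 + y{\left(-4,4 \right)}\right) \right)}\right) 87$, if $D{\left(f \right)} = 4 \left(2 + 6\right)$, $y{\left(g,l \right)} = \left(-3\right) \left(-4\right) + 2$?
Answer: $174$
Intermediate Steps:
$y{\left(g,l \right)} = 14$ ($y{\left(g,l \right)} = 12 + 2 = 14$)
$D{\left(f \right)} = 32$ ($D{\left(f \right)} = 4 \cdot 8 = 32$)
$\left(130 - 4 D{\left(\left(-3 + 4\right) \left(2 + y{\left(-4,4 \right)}\right) \right)}\right) 87 = \left(130 - 128\right) 87 = 2 \cdot 87 = 174$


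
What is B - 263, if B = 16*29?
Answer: 201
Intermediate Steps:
B = 464
B - 263 = 464 - 263 = 201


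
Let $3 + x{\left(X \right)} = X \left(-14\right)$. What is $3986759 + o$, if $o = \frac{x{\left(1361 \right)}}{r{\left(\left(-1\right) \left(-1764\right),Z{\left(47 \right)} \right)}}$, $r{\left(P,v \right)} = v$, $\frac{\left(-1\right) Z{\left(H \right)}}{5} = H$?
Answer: $\frac{936907422}{235} \approx 3.9868 \cdot 10^{6}$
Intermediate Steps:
$Z{\left(H \right)} = - 5 H$
$x{\left(X \right)} = -3 - 14 X$ ($x{\left(X \right)} = -3 + X \left(-14\right) = -3 - 14 X$)
$o = \frac{19057}{235}$ ($o = \frac{-3 - 19054}{\left(-5\right) 47} = \frac{-3 - 19054}{-235} = \left(-19057\right) \left(- \frac{1}{235}\right) = \frac{19057}{235} \approx 81.094$)
$3986759 + o = 3986759 + \frac{19057}{235} = \frac{936907422}{235}$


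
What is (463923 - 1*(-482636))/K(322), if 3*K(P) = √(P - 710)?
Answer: -2839677*I*√97/194 ≈ -1.4416e+5*I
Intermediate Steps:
K(P) = √(-710 + P)/3 (K(P) = √(P - 710)/3 = √(-710 + P)/3)
(463923 - 1*(-482636))/K(322) = (463923 - 1*(-482636))/((√(-710 + 322)/3)) = (463923 + 482636)/((√(-388)/3)) = 946559/(((2*I*√97)/3)) = 946559/((2*I*√97/3)) = 946559*(-3*I*√97/194) = -2839677*I*√97/194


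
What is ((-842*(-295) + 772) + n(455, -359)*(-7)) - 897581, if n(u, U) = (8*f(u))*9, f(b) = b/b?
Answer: -648923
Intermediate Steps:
f(b) = 1
n(u, U) = 72 (n(u, U) = (8*1)*9 = 8*9 = 72)
((-842*(-295) + 772) + n(455, -359)*(-7)) - 897581 = ((-842*(-295) + 772) + 72*(-7)) - 897581 = ((248390 + 772) - 504) - 897581 = (249162 - 504) - 897581 = 248658 - 897581 = -648923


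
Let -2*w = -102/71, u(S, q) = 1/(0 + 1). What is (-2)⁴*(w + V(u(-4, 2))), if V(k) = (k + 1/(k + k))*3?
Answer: 5928/71 ≈ 83.493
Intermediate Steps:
u(S, q) = 1 (u(S, q) = 1/1 = 1)
V(k) = 3*k + 3/(2*k) (V(k) = (k + 1/(2*k))*3 = 3*k + 3/(2*k))
w = 51/71 (w = -(-51)/71 = -½*(-102/71) = 51/71 ≈ 0.71831)
(-2)⁴*(w + V(u(-4, 2))) = (-2)⁴*(51/71 + (3*1 + (3/2)/1)) = 16*(51/71 + (3 + (3/2)*1)) = 16*(51/71 + (3 + 3/2)) = 16*(51/71 + 9/2) = 16*(741/142) = 5928/71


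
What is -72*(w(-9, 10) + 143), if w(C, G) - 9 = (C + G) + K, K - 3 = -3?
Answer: -11016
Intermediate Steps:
K = 0 (K = 3 - 3 = 0)
w(C, G) = 9 + C + G (w(C, G) = 9 + ((C + G) + 0) = 9 + (C + G) = 9 + C + G)
-72*(w(-9, 10) + 143) = -72*((9 - 9 + 10) + 143) = -72*(10 + 143) = -72*153 = -11016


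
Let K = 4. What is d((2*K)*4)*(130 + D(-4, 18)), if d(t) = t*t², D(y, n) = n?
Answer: 4849664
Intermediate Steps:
d(t) = t³
d((2*K)*4)*(130 + D(-4, 18)) = ((2*4)*4)³*(130 + 18) = (8*4)³*148 = 32³*148 = 32768*148 = 4849664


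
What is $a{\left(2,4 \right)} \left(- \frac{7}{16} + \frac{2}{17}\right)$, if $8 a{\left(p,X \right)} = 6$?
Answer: $- \frac{261}{1088} \approx -0.23989$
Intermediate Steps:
$a{\left(p,X \right)} = \frac{3}{4}$ ($a{\left(p,X \right)} = \frac{1}{8} \cdot 6 = \frac{3}{4}$)
$a{\left(2,4 \right)} \left(- \frac{7}{16} + \frac{2}{17}\right) = \frac{3 \left(- \frac{7}{16} + \frac{2}{17}\right)}{4} = \frac{3}{4} \left(- \frac{87}{272}\right) = - \frac{261}{1088}$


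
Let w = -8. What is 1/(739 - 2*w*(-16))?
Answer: 1/483 ≈ 0.0020704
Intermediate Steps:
1/(739 - 2*w*(-16)) = 1/(739 - 2*(-8)*(-16)) = 1/(739 + 16*(-16)) = 1/(739 - 256) = 1/483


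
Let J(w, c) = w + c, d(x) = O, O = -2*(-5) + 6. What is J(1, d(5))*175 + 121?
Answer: 3096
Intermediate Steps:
O = 16 (O = 10 + 6 = 16)
d(x) = 16
J(w, c) = c + w
J(1, d(5))*175 + 121 = (16 + 1)*175 + 121 = 17*175 + 121 = 2975 + 121 = 3096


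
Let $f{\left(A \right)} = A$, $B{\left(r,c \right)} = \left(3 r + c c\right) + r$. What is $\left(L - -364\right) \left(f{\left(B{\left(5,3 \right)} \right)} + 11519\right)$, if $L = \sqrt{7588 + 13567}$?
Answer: $4203472 + 11548 \sqrt{21155} \approx 5.8831 \cdot 10^{6}$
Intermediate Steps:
$B{\left(r,c \right)} = c^{2} + 4 r$ ($B{\left(r,c \right)} = \left(3 r + c^{2}\right) + r = \left(c^{2} + 3 r\right) + r = c^{2} + 4 r$)
$L = \sqrt{21155} \approx 145.45$
$\left(L - -364\right) \left(f{\left(B{\left(5,3 \right)} \right)} + 11519\right) = \left(\sqrt{21155} - -364\right) \left(\left(3^{2} + 4 \cdot 5\right) + 11519\right) = \left(\sqrt{21155} + 364\right) \left(\left(9 + 20\right) + 11519\right) = \left(364 + \sqrt{21155}\right) \left(29 + 11519\right) = \left(364 + \sqrt{21155}\right) 11548 = 4203472 + 11548 \sqrt{21155}$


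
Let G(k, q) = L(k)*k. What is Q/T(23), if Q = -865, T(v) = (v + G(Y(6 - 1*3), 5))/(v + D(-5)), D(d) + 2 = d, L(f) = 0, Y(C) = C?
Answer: -13840/23 ≈ -601.74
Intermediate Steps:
D(d) = -2 + d
G(k, q) = 0 (G(k, q) = 0*k = 0)
T(v) = v/(-7 + v) (T(v) = (v + 0)/(v + (-2 - 5)) = v/(v - 7) = v/(-7 + v))
Q/T(23) = -865/(23/(-7 + 23)) = -865/(23/16) = -865/(23*(1/16)) = -865/23/16 = -865*16/23 = -13840/23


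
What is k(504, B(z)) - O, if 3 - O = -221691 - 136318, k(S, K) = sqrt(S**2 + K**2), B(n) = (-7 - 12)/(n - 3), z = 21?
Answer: -358012 + sqrt(82301545)/18 ≈ -3.5751e+5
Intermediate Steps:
B(n) = -19/(-3 + n)
k(S, K) = sqrt(K**2 + S**2)
O = 358012 (O = 3 - (-221691 - 136318) = 3 - 1*(-358009) = 3 + 358009 = 358012)
k(504, B(z)) - O = sqrt((-19/(-3 + 21))**2 + 504**2) - 1*358012 = sqrt((-19/18)**2 + 254016) - 358012 = sqrt(361/324 + 254016) - 358012 = sqrt(82301545/324) - 358012 = sqrt(82301545)/18 - 358012 = -358012 + sqrt(82301545)/18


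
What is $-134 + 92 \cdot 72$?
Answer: $6490$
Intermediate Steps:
$-134 + 92 \cdot 72 = -134 + 6624 = 6490$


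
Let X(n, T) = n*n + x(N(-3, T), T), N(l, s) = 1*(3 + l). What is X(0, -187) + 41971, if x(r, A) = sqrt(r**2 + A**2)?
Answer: 42158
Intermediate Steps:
N(l, s) = 3 + l
x(r, A) = sqrt(A**2 + r**2)
X(n, T) = n**2 + sqrt(T**2) (X(n, T) = n*n + sqrt(T**2 + (3 - 3)**2) = n**2 + sqrt(T**2 + 0**2) = n**2 + sqrt(T**2 + 0) = n**2 + sqrt(T**2))
X(0, -187) + 41971 = (0**2 + sqrt((-187)**2)) + 41971 = (0 + sqrt(34969)) + 41971 = (0 + 187) + 41971 = 187 + 41971 = 42158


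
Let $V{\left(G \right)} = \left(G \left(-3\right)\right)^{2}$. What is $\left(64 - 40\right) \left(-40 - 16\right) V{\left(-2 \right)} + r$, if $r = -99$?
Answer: $-48483$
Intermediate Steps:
$V{\left(G \right)} = 9 G^{2}$ ($V{\left(G \right)} = \left(- 3 G\right)^{2} = 9 G^{2}$)
$\left(64 - 40\right) \left(-40 - 16\right) V{\left(-2 \right)} + r = \left(64 - 40\right) \left(-40 - 16\right) 9 \left(-2\right)^{2} - 99 = 24 \left(-56\right) 9 \cdot 4 - 99 = \left(-1344\right) 36 - 99 = -48384 - 99 = -48483$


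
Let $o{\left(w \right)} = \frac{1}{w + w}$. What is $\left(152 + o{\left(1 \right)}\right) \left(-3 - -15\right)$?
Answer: $1830$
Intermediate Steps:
$o{\left(w \right)} = \frac{1}{2 w}$
$\left(152 + o{\left(1 \right)}\right) \left(-3 - -15\right) = \left(152 + \frac{1}{2 \cdot 1}\right) \left(-3 - -15\right) = \left(152 + \frac{1}{2} \cdot 1\right) \left(-3 + 15\right) = \left(152 + \frac{1}{2}\right) 12 = \frac{305}{2} \cdot 12 = 1830$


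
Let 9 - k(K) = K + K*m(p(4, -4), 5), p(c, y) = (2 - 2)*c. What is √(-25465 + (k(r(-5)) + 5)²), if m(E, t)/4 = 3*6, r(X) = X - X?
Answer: I*√25269 ≈ 158.96*I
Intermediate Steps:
r(X) = 0
p(c, y) = 0 (p(c, y) = 0*c = 0)
m(E, t) = 72 (m(E, t) = 4*(3*6) = 4*18 = 72)
k(K) = 9 - 73*K (k(K) = 9 - (K + K*72) = 9 - (K + 72*K) = 9 - 73*K)
√(-25465 + (k(r(-5)) + 5)²) = √(-25465 + ((9 - 73*0) + 5)²) = √(-25465 + ((9 + 0) + 5)²) = √(-25465 + (9 + 5)²) = √(-25465 + 14²) = √(-25465 + 196) = √(-25269) = I*√25269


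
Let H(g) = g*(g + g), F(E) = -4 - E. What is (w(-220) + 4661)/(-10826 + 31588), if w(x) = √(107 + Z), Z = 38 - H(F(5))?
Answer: 4661/20762 + I*√17/20762 ≈ 0.2245 + 0.00019859*I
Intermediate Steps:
H(g) = 2*g² (H(g) = g*(2*g) = 2*g²)
Z = -124 (Z = 38 - 2*(-4 - 1*5)² = 38 - 2*(-4 - 5)² = 38 - 2*(-9)² = 38 - 2*81 = 38 - 1*162 = 38 - 162 = -124)
w(x) = I*√17 (w(x) = √(107 - 124) = √(-17) = I*√17)
(w(-220) + 4661)/(-10826 + 31588) = (I*√17 + 4661)/(-10826 + 31588) = (4661 + I*√17)/20762 = (4661 + I*√17)*(1/20762) = 4661/20762 + I*√17/20762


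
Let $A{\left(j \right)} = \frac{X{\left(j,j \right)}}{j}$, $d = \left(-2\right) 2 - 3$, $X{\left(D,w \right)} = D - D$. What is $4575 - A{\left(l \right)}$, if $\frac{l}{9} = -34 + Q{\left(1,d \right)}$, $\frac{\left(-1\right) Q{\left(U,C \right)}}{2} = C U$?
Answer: $4575$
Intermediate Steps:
$X{\left(D,w \right)} = 0$
$d = -7$ ($d = -4 - 3 = -7$)
$Q{\left(U,C \right)} = - 2 C U$
$l = -180$ ($l = 9 \left(-34 - \left(-14\right) 1\right) = 9 \left(-34 + 14\right) = 9 \left(-20\right) = -180$)
$A{\left(j \right)} = 0$ ($A{\left(j \right)} = \frac{0}{j} = 0$)
$4575 - A{\left(l \right)} = 4575 - 0 = 4575 + 0 = 4575$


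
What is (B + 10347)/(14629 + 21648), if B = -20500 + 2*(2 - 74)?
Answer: -10297/36277 ≈ -0.28384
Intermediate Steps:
B = -20644 (B = -20500 + 2*(-72) = -20500 - 144 = -20644)
(B + 10347)/(14629 + 21648) = (-20644 + 10347)/(14629 + 21648) = -10297/36277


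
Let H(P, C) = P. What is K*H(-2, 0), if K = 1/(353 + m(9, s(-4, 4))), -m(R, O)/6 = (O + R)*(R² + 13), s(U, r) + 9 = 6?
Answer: 2/3031 ≈ 0.00065985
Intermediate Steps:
s(U, r) = -3 (s(U, r) = -9 + 6 = -3)
m(R, O) = -6*(13 + R²)*(O + R) (m(R, O) = -6*(O + R)*(R² + 13) = -6*(O + R)*(13 + R²) = -6*(13 + R²)*(O + R))
K = -1/3031 (K = 1/(353 + (-78*(-3) - 78*9 - 6*9³ - 6*(-3)*9²)) = 1/(353 + (234 - 702 - 6*729 - 6*(-3)*81)) = 1/(353 + (234 - 702 - 4374 + 1458)) = 1/(353 - 3384) = 1/(-3031) = -1/3031 ≈ -0.00032992)
K*H(-2, 0) = -1/3031*(-2) = 2/3031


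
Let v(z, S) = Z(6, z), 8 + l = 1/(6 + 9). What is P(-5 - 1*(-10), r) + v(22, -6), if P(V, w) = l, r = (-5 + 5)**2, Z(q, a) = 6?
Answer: -29/15 ≈ -1.9333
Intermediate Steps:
r = 0 (r = 0**2 = 0)
l = -119/15 (l = -8 + 1/(6 + 9) = -8 + 1/15 = -119/15 ≈ -7.9333)
P(V, w) = -119/15
v(z, S) = 6
P(-5 - 1*(-10), r) + v(22, -6) = -119/15 + 6 = -29/15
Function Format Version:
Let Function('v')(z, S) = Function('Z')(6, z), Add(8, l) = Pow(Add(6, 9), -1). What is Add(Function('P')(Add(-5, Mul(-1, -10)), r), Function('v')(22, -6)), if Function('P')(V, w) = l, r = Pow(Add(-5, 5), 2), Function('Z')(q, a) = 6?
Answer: Rational(-29, 15) ≈ -1.9333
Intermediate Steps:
r = 0 (r = Pow(0, 2) = 0)
l = Rational(-119, 15) (l = Add(-8, Pow(Add(6, 9), -1)) = Add(-8, Pow(15, -1)) = Add(-8, Rational(1, 15)) = Rational(-119, 15) ≈ -7.9333)
Function('P')(V, w) = Rational(-119, 15)
Function('v')(z, S) = 6
Add(Function('P')(Add(-5, Mul(-1, -10)), r), Function('v')(22, -6)) = Add(Rational(-119, 15), 6) = Rational(-29, 15)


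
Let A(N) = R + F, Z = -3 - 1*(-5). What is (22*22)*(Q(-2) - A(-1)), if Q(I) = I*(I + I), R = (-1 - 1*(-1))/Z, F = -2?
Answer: 4840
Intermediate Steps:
Z = 2 (Z = -3 + 5 = 2)
R = 0 (R = (-1 - 1*(-1))/2 = (-1 + 1)*(½) = 0*(½) = 0)
Q(I) = 2*I² (Q(I) = I*(2*I) = 2*I²)
A(N) = -2 (A(N) = 0 - 2 = -2)
(22*22)*(Q(-2) - A(-1)) = (22*22)*(2*(-2)² - 1*(-2)) = 484*(2*4 + 2) = 484*(8 + 2) = 484*10 = 4840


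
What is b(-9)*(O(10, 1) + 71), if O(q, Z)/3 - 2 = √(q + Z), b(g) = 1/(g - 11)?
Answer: -77/20 - 3*√11/20 ≈ -4.3475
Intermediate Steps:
b(g) = 1/(-11 + g)
O(q, Z) = 6 + 3*√(Z + q) (O(q, Z) = 6 + 3*√(q + Z) = 6 + 3*√(Z + q))
b(-9)*(O(10, 1) + 71) = ((6 + 3*√(1 + 10)) + 71)/(-11 - 9) = ((6 + 3*√11) + 71)/(-20) = -(77 + 3*√11)/20 = -77/20 - 3*√11/20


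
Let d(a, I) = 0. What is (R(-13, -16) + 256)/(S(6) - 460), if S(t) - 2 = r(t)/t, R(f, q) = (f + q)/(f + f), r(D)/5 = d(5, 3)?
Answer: -6685/11908 ≈ -0.56139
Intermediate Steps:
r(D) = 0 (r(D) = 5*0 = 0)
R(f, q) = (f + q)/(2*f) (R(f, q) = (f + q)/((2*f)) = (f + q)*(1/(2*f)) = (f + q)/(2*f))
S(t) = 2 (S(t) = 2 + 0/t = 2 + 0 = 2)
(R(-13, -16) + 256)/(S(6) - 460) = ((1/2)*(-13 - 16)/(-13) + 256)/(2 - 460) = ((1/2)*(-1/13)*(-29) + 256)/(-458) = (29/26 + 256)*(-1/458) = (6685/26)*(-1/458) = -6685/11908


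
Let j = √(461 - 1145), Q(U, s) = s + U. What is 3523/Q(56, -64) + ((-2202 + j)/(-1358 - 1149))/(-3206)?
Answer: -14157962891/32149768 + 3*I*√19/4018721 ≈ -440.38 + 3.2539e-6*I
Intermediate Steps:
Q(U, s) = U + s
j = 6*I*√19 (j = √(-684) = 6*I*√19 ≈ 26.153*I)
3523/Q(56, -64) + ((-2202 + j)/(-1358 - 1149))/(-3206) = 3523/(56 - 64) + ((-2202 + 6*I*√19)/(-1358 - 1149))/(-3206) = 3523/(-8) + ((-2202 + 6*I*√19)/(-2507))*(-1/3206) = 3523*(-⅛) + ((-2202 + 6*I*√19)*(-1/2507))*(-1/3206) = -3523/8 + (2202/2507 - 6*I*√19/2507)*(-1/3206) = -3523/8 + (-1101/4018721 + 3*I*√19/4018721) = -14157962891/32149768 + 3*I*√19/4018721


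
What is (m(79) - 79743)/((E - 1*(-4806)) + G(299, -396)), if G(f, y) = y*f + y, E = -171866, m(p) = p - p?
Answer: 79743/285860 ≈ 0.27896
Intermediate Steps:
m(p) = 0
G(f, y) = y + f*y (G(f, y) = f*y + y = y + f*y)
(m(79) - 79743)/((E - 1*(-4806)) + G(299, -396)) = (0 - 79743)/((-171866 - 1*(-4806)) - 396*(1 + 299)) = -79743/((-171866 + 4806) - 396*300) = -79743/(-167060 - 118800) = -79743/(-285860) = -79743*(-1/285860) = 79743/285860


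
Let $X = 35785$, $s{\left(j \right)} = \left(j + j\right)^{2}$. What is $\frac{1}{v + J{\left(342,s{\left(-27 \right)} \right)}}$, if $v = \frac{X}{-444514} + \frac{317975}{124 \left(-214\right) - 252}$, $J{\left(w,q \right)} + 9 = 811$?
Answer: $\frac{5953820516}{4703812579967} \approx 0.0012657$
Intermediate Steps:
$s{\left(j \right)} = 4 j^{2}$ ($s{\left(j \right)} = \left(2 j\right)^{2} = 4 j^{2}$)
$J{\left(w,q \right)} = 802$ ($J{\left(w,q \right)} = -9 + 811 = 802$)
$v = - \frac{71151473865}{5953820516}$ ($v = \frac{35785}{-444514} + \frac{317975}{124 \left(-214\right) - 252} = 35785 \left(- \frac{1}{444514}\right) + \frac{317975}{-26536 - 252} = - \frac{35785}{444514} + \frac{317975}{-26788} = - \frac{35785}{444514} + 317975 \left(- \frac{1}{26788}\right) = - \frac{35785}{444514} - \frac{317975}{26788} = - \frac{71151473865}{5953820516} \approx -11.951$)
$\frac{1}{v + J{\left(342,s{\left(-27 \right)} \right)}} = \frac{1}{- \frac{71151473865}{5953820516} + 802} = \frac{1}{\frac{4703812579967}{5953820516}} = \frac{5953820516}{4703812579967}$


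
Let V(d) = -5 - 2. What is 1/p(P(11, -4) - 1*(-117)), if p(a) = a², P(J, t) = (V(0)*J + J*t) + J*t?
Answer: 1/2304 ≈ 0.00043403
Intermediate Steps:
V(d) = -7
P(J, t) = -7*J + 2*J*t (P(J, t) = (-7*J + J*t) + J*t = -7*J + 2*J*t)
1/p(P(11, -4) - 1*(-117)) = 1/((11*(-7 + 2*(-4)) - 1*(-117))²) = 1/((11*(-7 - 8) + 117)²) = 1/((11*(-15) + 117)²) = 1/((-165 + 117)²) = 1/((-48)²) = 1/2304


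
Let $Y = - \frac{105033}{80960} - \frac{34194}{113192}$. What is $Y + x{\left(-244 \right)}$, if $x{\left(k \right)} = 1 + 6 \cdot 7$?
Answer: $\frac{47424475523}{1145503040} \approx 41.401$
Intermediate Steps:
$x{\left(k \right)} = 43$ ($x{\left(k \right)} = 1 + 42 = 43$)
$Y = - \frac{1832155197}{1145503040}$ ($Y = \left(-105033\right) \frac{1}{80960} - \frac{17097}{56596} = - \frac{105033}{80960} - \frac{17097}{56596} = - \frac{1832155197}{1145503040} \approx -1.5994$)
$Y + x{\left(-244 \right)} = - \frac{1832155197}{1145503040} + 43 = \frac{47424475523}{1145503040}$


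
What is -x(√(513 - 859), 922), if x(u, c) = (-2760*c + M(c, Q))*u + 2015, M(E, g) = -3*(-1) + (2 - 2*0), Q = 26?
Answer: -2015 + 2544715*I*√346 ≈ -2015.0 + 4.7334e+7*I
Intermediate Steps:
M(E, g) = 5 (M(E, g) = 3 + (2 + 0) = 3 + 2 = 5)
x(u, c) = 2015 + u*(5 - 2760*c) (x(u, c) = (-2760*c + 5)*u + 2015 = (5 - 2760*c)*u + 2015 = u*(5 - 2760*c) + 2015 = 2015 + u*(5 - 2760*c))
-x(√(513 - 859), 922) = -(2015 + 5*√(513 - 859) - 2760*922*√(513 - 859)) = -(2015 + 5*√(-346) - 2760*922*√(-346)) = -(2015 + 5*(I*√346) - 2760*922*I*√346) = -(2015 + 5*I*√346 - 2544720*I*√346) = -(2015 - 2544715*I*√346) = -2015 + 2544715*I*√346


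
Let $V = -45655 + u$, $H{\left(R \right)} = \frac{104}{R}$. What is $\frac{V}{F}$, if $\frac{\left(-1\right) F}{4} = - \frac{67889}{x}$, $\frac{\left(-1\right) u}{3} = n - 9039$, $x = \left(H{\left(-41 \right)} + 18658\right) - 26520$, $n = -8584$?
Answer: $- \frac{581531361}{2783449} \approx -208.92$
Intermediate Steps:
$x = - \frac{322446}{41}$ ($x = \left(\frac{104}{-41} + 18658\right) - 26520 = \left(104 \left(- \frac{1}{41}\right) + 18658\right) - 26520 = \left(- \frac{104}{41} + 18658\right) - 26520 = \frac{764874}{41} - 26520 = - \frac{322446}{41} \approx -7864.5$)
$u = 52869$ ($u = - 3 \left(-8584 - 9039\right) = \left(-3\right) \left(-17623\right) = 52869$)
$F = - \frac{5566898}{161223}$ ($F = - 4 \left(- \frac{67889}{- \frac{322446}{41}}\right) = - 4 \left(\left(-67889\right) \left(- \frac{41}{322446}\right)\right) = \left(-4\right) \frac{2783449}{322446} = - \frac{5566898}{161223} \approx -34.529$)
$V = 7214$ ($V = -45655 + 52869 = 7214$)
$\frac{V}{F} = \frac{7214}{- \frac{5566898}{161223}} = 7214 \left(- \frac{161223}{5566898}\right) = - \frac{581531361}{2783449}$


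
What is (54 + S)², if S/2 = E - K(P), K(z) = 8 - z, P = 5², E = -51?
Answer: 196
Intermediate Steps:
P = 25
S = -68 (S = 2*(-51 - (8 - 1*25)) = 2*(-51 - (8 - 25)) = 2*(-51 - 1*(-17)) = 2*(-51 + 17) = 2*(-34) = -68)
(54 + S)² = (54 - 68)² = (-14)² = 196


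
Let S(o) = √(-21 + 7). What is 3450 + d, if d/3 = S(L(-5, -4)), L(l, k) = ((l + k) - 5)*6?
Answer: 3450 + 3*I*√14 ≈ 3450.0 + 11.225*I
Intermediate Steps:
L(l, k) = -30 + 6*k + 6*l (L(l, k) = ((k + l) - 5)*6 = (-5 + k + l)*6 = -30 + 6*k + 6*l)
S(o) = I*√14 (S(o) = √(-14) = I*√14)
d = 3*I*√14 (d = 3*(I*√14) = 3*I*√14 ≈ 11.225*I)
3450 + d = 3450 + 3*I*√14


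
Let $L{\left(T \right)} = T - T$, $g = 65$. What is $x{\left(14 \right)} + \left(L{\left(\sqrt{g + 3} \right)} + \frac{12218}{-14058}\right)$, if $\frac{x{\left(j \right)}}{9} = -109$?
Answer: $- \frac{6901558}{7029} \approx -981.87$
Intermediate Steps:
$x{\left(j \right)} = -981$ ($x{\left(j \right)} = 9 \left(-109\right) = -981$)
$L{\left(T \right)} = 0$
$x{\left(14 \right)} + \left(L{\left(\sqrt{g + 3} \right)} + \frac{12218}{-14058}\right) = -981 + \left(0 + \frac{12218}{-14058}\right) = -981 + \left(0 + 12218 \left(- \frac{1}{14058}\right)\right) = -981 + \left(0 - \frac{6109}{7029}\right) = -981 - \frac{6109}{7029} = - \frac{6901558}{7029}$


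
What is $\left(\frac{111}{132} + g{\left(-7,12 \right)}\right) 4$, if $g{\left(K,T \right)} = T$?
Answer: $\frac{565}{11} \approx 51.364$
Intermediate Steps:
$\left(\frac{111}{132} + g{\left(-7,12 \right)}\right) 4 = \left(\frac{111}{132} + 12\right) 4 = \left(111 \cdot \frac{1}{132} + 12\right) 4 = \left(\frac{37}{44} + 12\right) 4 = \frac{565}{44} \cdot 4 = \frac{565}{11}$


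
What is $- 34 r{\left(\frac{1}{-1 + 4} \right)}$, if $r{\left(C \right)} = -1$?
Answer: $34$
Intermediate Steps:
$- 34 r{\left(\frac{1}{-1 + 4} \right)} = \left(-34\right) \left(-1\right) = 34$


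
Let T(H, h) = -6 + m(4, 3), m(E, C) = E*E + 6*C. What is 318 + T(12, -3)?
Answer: 346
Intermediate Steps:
m(E, C) = E**2 + 6*C
T(H, h) = 28 (T(H, h) = -6 + (4**2 + 6*3) = -6 + (16 + 18) = -6 + 34 = 28)
318 + T(12, -3) = 318 + 28 = 346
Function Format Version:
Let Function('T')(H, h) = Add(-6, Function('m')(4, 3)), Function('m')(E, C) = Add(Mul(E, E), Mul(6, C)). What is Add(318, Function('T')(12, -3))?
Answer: 346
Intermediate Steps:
Function('m')(E, C) = Add(Pow(E, 2), Mul(6, C))
Function('T')(H, h) = 28 (Function('T')(H, h) = Add(-6, Add(Pow(4, 2), Mul(6, 3))) = Add(-6, Add(16, 18)) = Add(-6, 34) = 28)
Add(318, Function('T')(12, -3)) = Add(318, 28) = 346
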